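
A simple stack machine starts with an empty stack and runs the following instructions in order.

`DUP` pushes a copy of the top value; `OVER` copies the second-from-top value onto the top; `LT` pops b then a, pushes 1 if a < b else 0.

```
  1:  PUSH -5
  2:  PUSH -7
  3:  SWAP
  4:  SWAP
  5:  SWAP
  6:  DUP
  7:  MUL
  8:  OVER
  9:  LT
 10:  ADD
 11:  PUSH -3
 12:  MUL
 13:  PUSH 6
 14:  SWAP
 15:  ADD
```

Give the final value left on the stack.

PUSH -5 -> [-5]
PUSH -7 -> [-5, -7]
SWAP    -> [-7, -5]
SWAP    -> [-5, -7]
SWAP    -> [-7, -5]
DUP     -> [-7, -5, -5]
MUL     -> [-7, 25]
OVER    -> [-7, 25, -7]
LT      -> [-7, 0]
ADD     -> [-7]
PUSH -3 -> [-7, -3]
MUL     -> [21]
PUSH 6  -> [21, 6]
SWAP    -> [6, 21]
ADD     -> [27]

27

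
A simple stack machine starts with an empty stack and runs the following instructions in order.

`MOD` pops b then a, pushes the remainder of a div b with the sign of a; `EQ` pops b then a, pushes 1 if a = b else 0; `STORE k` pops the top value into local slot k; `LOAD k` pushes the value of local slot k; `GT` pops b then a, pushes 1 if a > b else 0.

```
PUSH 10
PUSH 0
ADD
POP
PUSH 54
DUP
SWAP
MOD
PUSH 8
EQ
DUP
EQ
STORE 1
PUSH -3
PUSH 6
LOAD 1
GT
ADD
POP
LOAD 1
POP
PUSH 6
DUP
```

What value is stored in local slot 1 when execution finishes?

1

PUSH 10 → [10]
PUSH 0  → [10, 0]
ADD     → [10]
POP     → []
PUSH 54 → [54]
DUP     → [54, 54]
SWAP    → [54, 54]
MOD     → [0]
PUSH 8  → [0, 8]
EQ      → [0]
DUP     → [0, 0]
EQ      → [1]
STORE 1 → []
PUSH -3 → [-3]
PUSH 6  → [-3, 6]
LOAD 1  → [-3, 6, 1]
GT      → [-3, 1]
ADD     → [-2]
POP     → []
LOAD 1  → [1]
POP     → []
PUSH 6  → [6]
DUP     → [6, 6]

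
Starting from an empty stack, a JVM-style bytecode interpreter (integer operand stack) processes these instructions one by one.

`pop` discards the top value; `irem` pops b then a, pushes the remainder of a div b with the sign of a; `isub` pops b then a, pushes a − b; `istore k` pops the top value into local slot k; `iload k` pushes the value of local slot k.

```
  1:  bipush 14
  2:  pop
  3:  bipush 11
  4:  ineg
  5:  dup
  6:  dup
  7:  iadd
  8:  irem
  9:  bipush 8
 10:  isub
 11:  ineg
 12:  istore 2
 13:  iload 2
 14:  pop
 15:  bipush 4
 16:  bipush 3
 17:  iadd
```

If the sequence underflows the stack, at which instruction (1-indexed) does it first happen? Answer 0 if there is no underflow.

bipush 14 → [14]
pop       → []
bipush 11 → [11]
ineg      → [-11]
dup       → [-11, -11]
dup       → [-11, -11, -11]
iadd      → [-11, -22]
irem      → [-11]
bipush 8  → [-11, 8]
isub      → [-19]
ineg      → [19]
istore 2  → []
iload 2   → [19]
pop       → []
bipush 4  → [4]
bipush 3  → [4, 3]
iadd      → [7]

0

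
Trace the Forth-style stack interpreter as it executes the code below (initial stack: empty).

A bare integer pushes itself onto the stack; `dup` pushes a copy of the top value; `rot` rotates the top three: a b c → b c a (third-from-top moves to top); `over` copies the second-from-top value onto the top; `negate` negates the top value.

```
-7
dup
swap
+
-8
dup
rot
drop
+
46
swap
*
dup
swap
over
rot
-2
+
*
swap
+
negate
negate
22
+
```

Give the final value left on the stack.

-7     → -7
dup    → -7 -7
swap   → -7 -7
+      → -14
-8     → -14 -8
dup    → -14 -8 -8
rot    → -8 -8 -14
drop   → -8 -8
+      → -16
46     → -16 46
swap   → 46 -16
*      → -736
dup    → -736 -736
swap   → -736 -736
over   → -736 -736 -736
rot    → -736 -736 -736
-2     → -736 -736 -736 -2
+      → -736 -736 -738
*      → -736 543168
swap   → 543168 -736
+      → 542432
negate → -542432
negate → 542432
22     → 542432 22
+      → 542454

542454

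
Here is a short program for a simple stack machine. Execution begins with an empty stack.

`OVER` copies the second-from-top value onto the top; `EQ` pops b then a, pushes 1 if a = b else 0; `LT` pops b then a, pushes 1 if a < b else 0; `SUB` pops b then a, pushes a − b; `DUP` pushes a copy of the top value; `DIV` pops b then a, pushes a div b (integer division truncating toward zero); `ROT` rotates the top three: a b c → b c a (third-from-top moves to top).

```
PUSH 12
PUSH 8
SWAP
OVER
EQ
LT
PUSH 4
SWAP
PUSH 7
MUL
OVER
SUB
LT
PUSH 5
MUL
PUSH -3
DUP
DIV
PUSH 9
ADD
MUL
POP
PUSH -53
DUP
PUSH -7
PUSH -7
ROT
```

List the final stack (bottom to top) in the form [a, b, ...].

PUSH 12   12
PUSH 8    12 8
SWAP      8 12
OVER      8 12 8
EQ        8 0
LT        0
PUSH 4    0 4
SWAP      4 0
PUSH 7    4 0 7
MUL       4 0
OVER      4 0 4
SUB       4 -4
LT        0
PUSH 5    0 5
MUL       0
PUSH -3   0 -3
DUP       0 -3 -3
DIV       0 1
PUSH 9    0 1 9
ADD       0 10
MUL       0
POP       (empty)
PUSH -53  -53
DUP       -53 -53
PUSH -7   -53 -53 -7
PUSH -7   -53 -53 -7 -7
ROT       -53 -7 -7 -53

[-53, -7, -7, -53]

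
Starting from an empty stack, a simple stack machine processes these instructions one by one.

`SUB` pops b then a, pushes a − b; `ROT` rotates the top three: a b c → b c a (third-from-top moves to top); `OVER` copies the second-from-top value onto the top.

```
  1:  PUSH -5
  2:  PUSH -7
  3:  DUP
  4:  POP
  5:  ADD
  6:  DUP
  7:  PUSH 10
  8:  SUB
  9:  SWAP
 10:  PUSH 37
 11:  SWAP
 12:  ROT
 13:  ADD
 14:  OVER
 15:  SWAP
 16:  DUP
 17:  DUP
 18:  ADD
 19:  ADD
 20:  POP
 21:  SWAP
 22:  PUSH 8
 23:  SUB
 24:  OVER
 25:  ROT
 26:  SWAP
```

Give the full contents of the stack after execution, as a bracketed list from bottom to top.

[29, 37, 37]

PUSH -5  -5
PUSH -7  -5 -7
DUP      -5 -7 -7
POP      -5 -7
ADD      -12
DUP      -12 -12
PUSH 10  -12 -12 10
SUB      -12 -22
SWAP     -22 -12
PUSH 37  -22 -12 37
SWAP     -22 37 -12
ROT      37 -12 -22
ADD      37 -34
OVER     37 -34 37
SWAP     37 37 -34
DUP      37 37 -34 -34
DUP      37 37 -34 -34 -34
ADD      37 37 -34 -68
ADD      37 37 -102
POP      37 37
SWAP     37 37
PUSH 8   37 37 8
SUB      37 29
OVER     37 29 37
ROT      29 37 37
SWAP     29 37 37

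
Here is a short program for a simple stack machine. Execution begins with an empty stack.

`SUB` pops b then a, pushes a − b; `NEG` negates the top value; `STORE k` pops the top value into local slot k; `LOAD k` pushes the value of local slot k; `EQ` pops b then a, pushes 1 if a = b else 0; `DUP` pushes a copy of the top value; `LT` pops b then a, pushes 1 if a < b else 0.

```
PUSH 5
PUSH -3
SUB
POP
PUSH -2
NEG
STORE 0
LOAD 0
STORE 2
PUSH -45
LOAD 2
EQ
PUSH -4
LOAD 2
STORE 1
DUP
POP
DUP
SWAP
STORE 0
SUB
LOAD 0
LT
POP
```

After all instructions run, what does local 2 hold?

2

PUSH 5   : 5
PUSH -3  : 5 -3
SUB      : 8
POP      : (empty)
PUSH -2  : -2
NEG      : 2
STORE 0  : (empty)
LOAD 0   : 2
STORE 2  : (empty)
PUSH -45 : -45
LOAD 2   : -45 2
EQ       : 0
PUSH -4  : 0 -4
LOAD 2   : 0 -4 2
STORE 1  : 0 -4
DUP      : 0 -4 -4
POP      : 0 -4
DUP      : 0 -4 -4
SWAP     : 0 -4 -4
STORE 0  : 0 -4
SUB      : 4
LOAD 0   : 4 -4
LT       : 0
POP      : (empty)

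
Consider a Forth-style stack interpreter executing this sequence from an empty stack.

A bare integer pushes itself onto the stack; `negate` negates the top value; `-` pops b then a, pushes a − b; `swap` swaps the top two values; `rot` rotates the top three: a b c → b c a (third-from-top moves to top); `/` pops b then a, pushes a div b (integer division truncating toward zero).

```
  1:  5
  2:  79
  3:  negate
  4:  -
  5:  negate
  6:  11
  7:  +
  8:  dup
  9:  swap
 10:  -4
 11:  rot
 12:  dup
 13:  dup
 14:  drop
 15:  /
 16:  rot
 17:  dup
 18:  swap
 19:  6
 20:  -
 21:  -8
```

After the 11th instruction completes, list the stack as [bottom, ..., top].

5      -> [5]
79     -> [5, 79]
negate -> [5, -79]
-      -> [84]
negate -> [-84]
11     -> [-84, 11]
+      -> [-73]
dup    -> [-73, -73]
swap   -> [-73, -73]
-4     -> [-73, -73, -4]
rot    -> [-73, -4, -73]

[-73, -4, -73]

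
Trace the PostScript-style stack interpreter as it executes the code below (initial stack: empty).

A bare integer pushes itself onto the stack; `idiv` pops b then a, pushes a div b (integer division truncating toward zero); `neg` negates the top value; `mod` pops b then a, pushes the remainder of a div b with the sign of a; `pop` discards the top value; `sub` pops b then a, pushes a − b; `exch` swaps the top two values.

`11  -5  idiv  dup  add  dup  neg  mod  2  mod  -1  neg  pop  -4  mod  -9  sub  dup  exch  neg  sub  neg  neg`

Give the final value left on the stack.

18

11    11
-5    11 -5
idiv  -2
dup   -2 -2
add   -4
dup   -4 -4
neg   -4 4
mod   0
2     0 2
mod   0
-1    0 -1
neg   0 1
pop   0
-4    0 -4
mod   0
-9    0 -9
sub   9
dup   9 9
exch  9 9
neg   9 -9
sub   18
neg   -18
neg   18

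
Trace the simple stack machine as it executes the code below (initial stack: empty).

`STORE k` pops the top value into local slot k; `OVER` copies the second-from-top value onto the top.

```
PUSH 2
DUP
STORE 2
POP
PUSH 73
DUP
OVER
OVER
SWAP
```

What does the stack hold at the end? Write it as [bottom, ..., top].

PUSH 2  → [2]
DUP     → [2, 2]
STORE 2 → [2]
POP     → []
PUSH 73 → [73]
DUP     → [73, 73]
OVER    → [73, 73, 73]
OVER    → [73, 73, 73, 73]
SWAP    → [73, 73, 73, 73]

[73, 73, 73, 73]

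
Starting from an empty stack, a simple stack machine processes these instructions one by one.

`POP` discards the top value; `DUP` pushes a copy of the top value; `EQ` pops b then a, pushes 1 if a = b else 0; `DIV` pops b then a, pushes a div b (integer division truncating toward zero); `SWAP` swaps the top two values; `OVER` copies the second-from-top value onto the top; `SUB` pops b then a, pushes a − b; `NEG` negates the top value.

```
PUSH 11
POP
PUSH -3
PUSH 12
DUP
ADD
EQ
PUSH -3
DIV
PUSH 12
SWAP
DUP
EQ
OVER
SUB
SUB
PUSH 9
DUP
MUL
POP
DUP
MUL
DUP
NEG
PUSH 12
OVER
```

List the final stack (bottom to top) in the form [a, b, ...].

[529, -529, 12, -529]

PUSH 11  [11]
POP      []
PUSH -3  [-3]
PUSH 12  [-3, 12]
DUP      [-3, 12, 12]
ADD      [-3, 24]
EQ       [0]
PUSH -3  [0, -3]
DIV      [0]
PUSH 12  [0, 12]
SWAP     [12, 0]
DUP      [12, 0, 0]
EQ       [12, 1]
OVER     [12, 1, 12]
SUB      [12, -11]
SUB      [23]
PUSH 9   [23, 9]
DUP      [23, 9, 9]
MUL      [23, 81]
POP      [23]
DUP      [23, 23]
MUL      [529]
DUP      [529, 529]
NEG      [529, -529]
PUSH 12  [529, -529, 12]
OVER     [529, -529, 12, -529]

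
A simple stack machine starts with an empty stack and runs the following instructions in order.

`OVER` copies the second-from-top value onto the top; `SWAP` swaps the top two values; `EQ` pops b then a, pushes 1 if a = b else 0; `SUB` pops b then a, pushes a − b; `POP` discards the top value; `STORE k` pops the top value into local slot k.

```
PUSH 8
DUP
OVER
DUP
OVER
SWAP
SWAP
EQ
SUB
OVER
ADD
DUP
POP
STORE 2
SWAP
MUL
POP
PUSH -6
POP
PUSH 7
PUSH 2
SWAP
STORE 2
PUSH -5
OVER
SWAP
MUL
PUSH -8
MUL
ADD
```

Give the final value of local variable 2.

PUSH 8  -> 8
DUP     -> 8 8
OVER    -> 8 8 8
DUP     -> 8 8 8 8
OVER    -> 8 8 8 8 8
SWAP    -> 8 8 8 8 8
SWAP    -> 8 8 8 8 8
EQ      -> 8 8 8 1
SUB     -> 8 8 7
OVER    -> 8 8 7 8
ADD     -> 8 8 15
DUP     -> 8 8 15 15
POP     -> 8 8 15
STORE 2 -> 8 8
SWAP    -> 8 8
MUL     -> 64
POP     -> (empty)
PUSH -6 -> -6
POP     -> (empty)
PUSH 7  -> 7
PUSH 2  -> 7 2
SWAP    -> 2 7
STORE 2 -> 2
PUSH -5 -> 2 -5
OVER    -> 2 -5 2
SWAP    -> 2 2 -5
MUL     -> 2 -10
PUSH -8 -> 2 -10 -8
MUL     -> 2 80
ADD     -> 82

7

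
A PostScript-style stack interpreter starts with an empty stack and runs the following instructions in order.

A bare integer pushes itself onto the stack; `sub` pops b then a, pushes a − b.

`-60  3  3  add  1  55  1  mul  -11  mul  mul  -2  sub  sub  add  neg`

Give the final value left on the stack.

-60 : [-60]
3   : [-60, 3]
3   : [-60, 3, 3]
add : [-60, 6]
1   : [-60, 6, 1]
55  : [-60, 6, 1, 55]
1   : [-60, 6, 1, 55, 1]
mul : [-60, 6, 1, 55]
-11 : [-60, 6, 1, 55, -11]
mul : [-60, 6, 1, -605]
mul : [-60, 6, -605]
-2  : [-60, 6, -605, -2]
sub : [-60, 6, -603]
sub : [-60, 609]
add : [549]
neg : [-549]

-549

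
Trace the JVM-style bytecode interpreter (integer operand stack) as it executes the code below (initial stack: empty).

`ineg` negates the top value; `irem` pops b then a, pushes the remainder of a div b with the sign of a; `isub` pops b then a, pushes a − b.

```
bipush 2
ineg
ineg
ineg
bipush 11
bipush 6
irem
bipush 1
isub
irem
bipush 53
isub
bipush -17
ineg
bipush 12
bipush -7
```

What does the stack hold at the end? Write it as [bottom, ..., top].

[-55, 17, 12, -7]

bipush 2   : [2]
ineg       : [-2]
ineg       : [2]
ineg       : [-2]
bipush 11  : [-2, 11]
bipush 6   : [-2, 11, 6]
irem       : [-2, 5]
bipush 1   : [-2, 5, 1]
isub       : [-2, 4]
irem       : [-2]
bipush 53  : [-2, 53]
isub       : [-55]
bipush -17 : [-55, -17]
ineg       : [-55, 17]
bipush 12  : [-55, 17, 12]
bipush -7  : [-55, 17, 12, -7]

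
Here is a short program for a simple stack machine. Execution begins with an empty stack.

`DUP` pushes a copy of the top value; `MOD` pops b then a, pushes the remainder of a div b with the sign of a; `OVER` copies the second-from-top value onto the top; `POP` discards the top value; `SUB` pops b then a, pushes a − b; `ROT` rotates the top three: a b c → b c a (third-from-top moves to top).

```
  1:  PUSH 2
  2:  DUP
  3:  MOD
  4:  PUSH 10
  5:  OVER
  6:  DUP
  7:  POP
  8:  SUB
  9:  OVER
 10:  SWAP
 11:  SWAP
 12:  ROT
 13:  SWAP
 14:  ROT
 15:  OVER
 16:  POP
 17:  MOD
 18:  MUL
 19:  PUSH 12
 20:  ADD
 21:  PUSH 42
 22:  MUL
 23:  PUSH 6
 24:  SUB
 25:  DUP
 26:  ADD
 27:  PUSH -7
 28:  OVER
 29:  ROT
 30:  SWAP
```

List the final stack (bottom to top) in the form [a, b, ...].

PUSH 2  -> 2
DUP     -> 2 2
MOD     -> 0
PUSH 10 -> 0 10
OVER    -> 0 10 0
DUP     -> 0 10 0 0
POP     -> 0 10 0
SUB     -> 0 10
OVER    -> 0 10 0
SWAP    -> 0 0 10
SWAP    -> 0 10 0
ROT     -> 10 0 0
SWAP    -> 10 0 0
ROT     -> 0 0 10
OVER    -> 0 0 10 0
POP     -> 0 0 10
MOD     -> 0 0
MUL     -> 0
PUSH 12 -> 0 12
ADD     -> 12
PUSH 42 -> 12 42
MUL     -> 504
PUSH 6  -> 504 6
SUB     -> 498
DUP     -> 498 498
ADD     -> 996
PUSH -7 -> 996 -7
OVER    -> 996 -7 996
ROT     -> -7 996 996
SWAP    -> -7 996 996

[-7, 996, 996]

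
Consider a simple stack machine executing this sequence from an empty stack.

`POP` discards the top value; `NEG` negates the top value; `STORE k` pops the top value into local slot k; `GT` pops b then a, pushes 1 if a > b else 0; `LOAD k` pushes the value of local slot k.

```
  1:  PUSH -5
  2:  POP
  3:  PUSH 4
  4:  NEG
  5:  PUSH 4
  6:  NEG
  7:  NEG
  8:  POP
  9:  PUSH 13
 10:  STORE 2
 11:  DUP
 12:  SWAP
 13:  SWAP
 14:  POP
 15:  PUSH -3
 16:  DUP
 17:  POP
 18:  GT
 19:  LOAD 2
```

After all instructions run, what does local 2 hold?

13

PUSH -5 : -5
POP     : (empty)
PUSH 4  : 4
NEG     : -4
PUSH 4  : -4 4
NEG     : -4 -4
NEG     : -4 4
POP     : -4
PUSH 13 : -4 13
STORE 2 : -4
DUP     : -4 -4
SWAP    : -4 -4
SWAP    : -4 -4
POP     : -4
PUSH -3 : -4 -3
DUP     : -4 -3 -3
POP     : -4 -3
GT      : 0
LOAD 2  : 0 13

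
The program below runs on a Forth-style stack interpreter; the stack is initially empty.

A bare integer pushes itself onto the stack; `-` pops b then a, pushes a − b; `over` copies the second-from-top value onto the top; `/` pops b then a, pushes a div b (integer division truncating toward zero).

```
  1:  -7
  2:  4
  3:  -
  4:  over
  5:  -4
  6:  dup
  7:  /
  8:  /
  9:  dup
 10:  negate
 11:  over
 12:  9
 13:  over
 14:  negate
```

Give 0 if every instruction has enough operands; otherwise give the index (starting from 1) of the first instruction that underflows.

4

-7  -7
4   -7 4
-   -11
over  — needs 2 operands, stack has 1 → underflow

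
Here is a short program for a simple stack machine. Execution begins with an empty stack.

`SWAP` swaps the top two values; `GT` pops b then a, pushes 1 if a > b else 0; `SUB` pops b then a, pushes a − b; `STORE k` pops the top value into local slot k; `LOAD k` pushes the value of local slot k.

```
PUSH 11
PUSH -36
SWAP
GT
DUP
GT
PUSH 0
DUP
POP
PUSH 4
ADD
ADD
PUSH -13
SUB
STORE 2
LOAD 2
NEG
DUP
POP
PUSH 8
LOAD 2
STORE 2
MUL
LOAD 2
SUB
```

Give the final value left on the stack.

PUSH 11  : 11
PUSH -36 : 11 -36
SWAP     : -36 11
GT       : 0
DUP      : 0 0
GT       : 0
PUSH 0   : 0 0
DUP      : 0 0 0
POP      : 0 0
PUSH 4   : 0 0 4
ADD      : 0 4
ADD      : 4
PUSH -13 : 4 -13
SUB      : 17
STORE 2  : (empty)
LOAD 2   : 17
NEG      : -17
DUP      : -17 -17
POP      : -17
PUSH 8   : -17 8
LOAD 2   : -17 8 17
STORE 2  : -17 8
MUL      : -136
LOAD 2   : -136 17
SUB      : -153

-153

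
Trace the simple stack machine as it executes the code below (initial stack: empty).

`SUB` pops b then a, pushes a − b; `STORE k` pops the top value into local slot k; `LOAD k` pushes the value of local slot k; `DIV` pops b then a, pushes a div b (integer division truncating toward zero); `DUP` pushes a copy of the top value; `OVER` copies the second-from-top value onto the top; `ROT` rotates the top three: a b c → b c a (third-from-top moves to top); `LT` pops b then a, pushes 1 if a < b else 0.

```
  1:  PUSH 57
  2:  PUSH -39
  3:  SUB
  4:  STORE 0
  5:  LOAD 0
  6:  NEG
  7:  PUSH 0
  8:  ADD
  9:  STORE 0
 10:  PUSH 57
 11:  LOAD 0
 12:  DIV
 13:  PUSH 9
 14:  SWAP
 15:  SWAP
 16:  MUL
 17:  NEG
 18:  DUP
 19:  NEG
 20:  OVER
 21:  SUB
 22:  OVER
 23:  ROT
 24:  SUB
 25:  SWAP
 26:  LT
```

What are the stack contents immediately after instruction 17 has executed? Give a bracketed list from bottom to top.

PUSH 57  : [57]
PUSH -39 : [57, -39]
SUB      : [96]
STORE 0  : []
LOAD 0   : [96]
NEG      : [-96]
PUSH 0   : [-96, 0]
ADD      : [-96]
STORE 0  : []
PUSH 57  : [57]
LOAD 0   : [57, -96]
DIV      : [0]
PUSH 9   : [0, 9]
SWAP     : [9, 0]
SWAP     : [0, 9]
MUL      : [0]
NEG      : [0]

[0]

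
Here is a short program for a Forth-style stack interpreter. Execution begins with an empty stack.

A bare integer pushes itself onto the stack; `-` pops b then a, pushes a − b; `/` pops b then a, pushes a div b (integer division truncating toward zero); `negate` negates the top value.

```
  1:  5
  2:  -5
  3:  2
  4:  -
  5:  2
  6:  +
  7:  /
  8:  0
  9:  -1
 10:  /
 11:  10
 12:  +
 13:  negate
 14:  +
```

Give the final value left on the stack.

5       5
-5      5 -5
2       5 -5 2
-       5 -7
2       5 -7 2
+       5 -5
/       -1
0       -1 0
-1      -1 0 -1
/       -1 0
10      -1 0 10
+       -1 10
negate  -1 -10
+       -11

-11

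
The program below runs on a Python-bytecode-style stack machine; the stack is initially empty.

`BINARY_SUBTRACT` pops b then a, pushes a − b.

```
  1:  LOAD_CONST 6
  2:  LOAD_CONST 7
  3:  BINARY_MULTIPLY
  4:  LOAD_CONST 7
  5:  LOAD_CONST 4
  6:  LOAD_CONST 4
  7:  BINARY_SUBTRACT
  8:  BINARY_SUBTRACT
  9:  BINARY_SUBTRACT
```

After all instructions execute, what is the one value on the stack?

35

LOAD_CONST 6    -> 6
LOAD_CONST 7    -> 6 7
BINARY_MULTIPLY -> 42
LOAD_CONST 7    -> 42 7
LOAD_CONST 4    -> 42 7 4
LOAD_CONST 4    -> 42 7 4 4
BINARY_SUBTRACT -> 42 7 0
BINARY_SUBTRACT -> 42 7
BINARY_SUBTRACT -> 35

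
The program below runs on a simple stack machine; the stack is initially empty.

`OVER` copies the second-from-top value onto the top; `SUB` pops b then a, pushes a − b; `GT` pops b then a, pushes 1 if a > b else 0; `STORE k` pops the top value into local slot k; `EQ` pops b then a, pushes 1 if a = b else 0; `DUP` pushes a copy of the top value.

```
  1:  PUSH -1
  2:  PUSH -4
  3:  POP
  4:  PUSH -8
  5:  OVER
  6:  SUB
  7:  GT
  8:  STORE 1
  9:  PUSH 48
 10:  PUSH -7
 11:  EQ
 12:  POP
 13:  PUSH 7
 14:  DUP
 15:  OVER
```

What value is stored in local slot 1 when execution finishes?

PUSH -1  -1
PUSH -4  -1 -4
POP      -1
PUSH -8  -1 -8
OVER     -1 -8 -1
SUB      -1 -7
GT       1
STORE 1  (empty)
PUSH 48  48
PUSH -7  48 -7
EQ       0
POP      (empty)
PUSH 7   7
DUP      7 7
OVER     7 7 7

1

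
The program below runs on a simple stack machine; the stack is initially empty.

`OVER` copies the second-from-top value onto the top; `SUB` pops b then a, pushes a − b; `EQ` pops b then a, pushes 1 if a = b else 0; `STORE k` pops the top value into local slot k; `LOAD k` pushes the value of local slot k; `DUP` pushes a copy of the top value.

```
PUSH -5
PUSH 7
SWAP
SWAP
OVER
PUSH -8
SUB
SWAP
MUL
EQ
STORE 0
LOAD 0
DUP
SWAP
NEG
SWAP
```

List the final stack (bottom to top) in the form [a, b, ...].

PUSH -5 -> [-5]
PUSH 7  -> [-5, 7]
SWAP    -> [7, -5]
SWAP    -> [-5, 7]
OVER    -> [-5, 7, -5]
PUSH -8 -> [-5, 7, -5, -8]
SUB     -> [-5, 7, 3]
SWAP    -> [-5, 3, 7]
MUL     -> [-5, 21]
EQ      -> [0]
STORE 0 -> []
LOAD 0  -> [0]
DUP     -> [0, 0]
SWAP    -> [0, 0]
NEG     -> [0, 0]
SWAP    -> [0, 0]

[0, 0]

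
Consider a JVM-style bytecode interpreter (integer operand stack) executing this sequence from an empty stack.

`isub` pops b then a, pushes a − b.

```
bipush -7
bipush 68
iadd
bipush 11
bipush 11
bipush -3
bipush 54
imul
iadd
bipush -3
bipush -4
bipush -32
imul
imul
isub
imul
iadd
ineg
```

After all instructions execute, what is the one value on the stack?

-2624

bipush -7   -7
bipush 68   -7 68
iadd        61
bipush 11   61 11
bipush 11   61 11 11
bipush -3   61 11 11 -3
bipush 54   61 11 11 -3 54
imul        61 11 11 -162
iadd        61 11 -151
bipush -3   61 11 -151 -3
bipush -4   61 11 -151 -3 -4
bipush -32  61 11 -151 -3 -4 -32
imul        61 11 -151 -3 128
imul        61 11 -151 -384
isub        61 11 233
imul        61 2563
iadd        2624
ineg        -2624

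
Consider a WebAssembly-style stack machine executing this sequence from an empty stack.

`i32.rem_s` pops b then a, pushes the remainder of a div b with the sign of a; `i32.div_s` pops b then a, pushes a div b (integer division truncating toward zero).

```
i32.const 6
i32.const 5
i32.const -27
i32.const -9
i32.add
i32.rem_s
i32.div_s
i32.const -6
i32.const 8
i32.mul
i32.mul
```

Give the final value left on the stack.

-48

i32.const 6   → [6]
i32.const 5   → [6, 5]
i32.const -27 → [6, 5, -27]
i32.const -9  → [6, 5, -27, -9]
i32.add       → [6, 5, -36]
i32.rem_s     → [6, 5]
i32.div_s     → [1]
i32.const -6  → [1, -6]
i32.const 8   → [1, -6, 8]
i32.mul       → [1, -48]
i32.mul       → [-48]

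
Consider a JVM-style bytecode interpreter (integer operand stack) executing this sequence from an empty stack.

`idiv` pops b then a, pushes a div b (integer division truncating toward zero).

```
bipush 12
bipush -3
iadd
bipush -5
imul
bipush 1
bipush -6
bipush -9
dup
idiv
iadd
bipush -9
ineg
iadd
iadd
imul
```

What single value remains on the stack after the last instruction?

bipush 12 → [12]
bipush -3 → [12, -3]
iadd      → [9]
bipush -5 → [9, -5]
imul      → [-45]
bipush 1  → [-45, 1]
bipush -6 → [-45, 1, -6]
bipush -9 → [-45, 1, -6, -9]
dup       → [-45, 1, -6, -9, -9]
idiv      → [-45, 1, -6, 1]
iadd      → [-45, 1, -5]
bipush -9 → [-45, 1, -5, -9]
ineg      → [-45, 1, -5, 9]
iadd      → [-45, 1, 4]
iadd      → [-45, 5]
imul      → [-225]

-225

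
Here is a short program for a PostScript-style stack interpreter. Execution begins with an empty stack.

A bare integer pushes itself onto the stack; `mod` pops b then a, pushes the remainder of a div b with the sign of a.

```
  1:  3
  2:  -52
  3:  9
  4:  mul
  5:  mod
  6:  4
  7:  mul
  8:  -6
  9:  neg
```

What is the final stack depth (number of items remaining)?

2

3   : 3
-52 : 3 -52
9   : 3 -52 9
mul : 3 -468
mod : 3
4   : 3 4
mul : 12
-6  : 12 -6
neg : 12 6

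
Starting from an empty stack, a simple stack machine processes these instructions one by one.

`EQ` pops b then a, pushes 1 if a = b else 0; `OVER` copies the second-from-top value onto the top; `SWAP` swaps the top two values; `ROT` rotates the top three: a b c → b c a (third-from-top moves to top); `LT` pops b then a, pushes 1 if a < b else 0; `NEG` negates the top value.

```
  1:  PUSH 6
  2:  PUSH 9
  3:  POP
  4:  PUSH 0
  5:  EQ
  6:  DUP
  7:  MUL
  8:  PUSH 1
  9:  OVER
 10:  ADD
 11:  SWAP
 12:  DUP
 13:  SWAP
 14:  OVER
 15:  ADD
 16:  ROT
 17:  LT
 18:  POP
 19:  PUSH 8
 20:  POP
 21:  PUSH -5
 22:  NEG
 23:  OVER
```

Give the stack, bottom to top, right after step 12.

PUSH 6 : 6
PUSH 9 : 6 9
POP    : 6
PUSH 0 : 6 0
EQ     : 0
DUP    : 0 0
MUL    : 0
PUSH 1 : 0 1
OVER   : 0 1 0
ADD    : 0 1
SWAP   : 1 0
DUP    : 1 0 0

[1, 0, 0]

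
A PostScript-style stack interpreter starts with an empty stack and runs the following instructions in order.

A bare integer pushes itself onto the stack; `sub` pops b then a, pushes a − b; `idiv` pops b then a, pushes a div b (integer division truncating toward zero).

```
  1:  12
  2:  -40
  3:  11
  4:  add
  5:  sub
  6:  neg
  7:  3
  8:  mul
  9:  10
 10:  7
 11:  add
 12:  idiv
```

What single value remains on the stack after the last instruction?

-7

12   : [12]
-40  : [12, -40]
11   : [12, -40, 11]
add  : [12, -29]
sub  : [41]
neg  : [-41]
3    : [-41, 3]
mul  : [-123]
10   : [-123, 10]
7    : [-123, 10, 7]
add  : [-123, 17]
idiv : [-7]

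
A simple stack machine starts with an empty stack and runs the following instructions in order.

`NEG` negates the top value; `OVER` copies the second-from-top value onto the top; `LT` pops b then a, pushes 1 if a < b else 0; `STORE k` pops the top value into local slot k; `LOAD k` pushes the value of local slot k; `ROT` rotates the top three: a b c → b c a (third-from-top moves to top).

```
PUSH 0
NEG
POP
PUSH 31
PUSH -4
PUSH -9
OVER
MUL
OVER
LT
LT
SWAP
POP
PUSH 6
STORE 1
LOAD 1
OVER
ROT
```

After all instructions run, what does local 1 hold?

PUSH 0  → 0
NEG     → 0
POP     → (empty)
PUSH 31 → 31
PUSH -4 → 31 -4
PUSH -9 → 31 -4 -9
OVER    → 31 -4 -9 -4
MUL     → 31 -4 36
OVER    → 31 -4 36 -4
LT      → 31 -4 0
LT      → 31 1
SWAP    → 1 31
POP     → 1
PUSH 6  → 1 6
STORE 1 → 1
LOAD 1  → 1 6
OVER    → 1 6 1
ROT     → 6 1 1

6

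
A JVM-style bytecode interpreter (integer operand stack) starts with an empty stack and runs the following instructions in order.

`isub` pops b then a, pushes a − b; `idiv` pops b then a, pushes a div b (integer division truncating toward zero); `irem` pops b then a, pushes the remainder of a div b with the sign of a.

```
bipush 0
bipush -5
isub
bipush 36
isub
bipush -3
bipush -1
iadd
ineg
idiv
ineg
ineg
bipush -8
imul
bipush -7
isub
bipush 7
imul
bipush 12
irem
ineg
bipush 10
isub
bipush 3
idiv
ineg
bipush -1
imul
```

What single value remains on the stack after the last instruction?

-6

bipush 0   0
bipush -5  0 -5
isub       5
bipush 36  5 36
isub       -31
bipush -3  -31 -3
bipush -1  -31 -3 -1
iadd       -31 -4
ineg       -31 4
idiv       -7
ineg       7
ineg       -7
bipush -8  -7 -8
imul       56
bipush -7  56 -7
isub       63
bipush 7   63 7
imul       441
bipush 12  441 12
irem       9
ineg       -9
bipush 10  -9 10
isub       -19
bipush 3   -19 3
idiv       -6
ineg       6
bipush -1  6 -1
imul       -6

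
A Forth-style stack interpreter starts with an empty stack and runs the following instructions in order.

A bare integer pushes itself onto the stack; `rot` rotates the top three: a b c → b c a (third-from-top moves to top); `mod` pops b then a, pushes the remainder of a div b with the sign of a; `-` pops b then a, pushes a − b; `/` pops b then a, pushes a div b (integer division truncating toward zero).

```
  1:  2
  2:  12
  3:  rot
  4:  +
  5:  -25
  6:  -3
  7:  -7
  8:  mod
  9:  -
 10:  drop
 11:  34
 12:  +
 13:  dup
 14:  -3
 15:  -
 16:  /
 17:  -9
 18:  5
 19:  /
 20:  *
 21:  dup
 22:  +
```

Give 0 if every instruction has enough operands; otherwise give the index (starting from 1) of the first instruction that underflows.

3

2  → [2]
12 → [2, 12]
rot  — needs 3 operands, stack has 2 → underflow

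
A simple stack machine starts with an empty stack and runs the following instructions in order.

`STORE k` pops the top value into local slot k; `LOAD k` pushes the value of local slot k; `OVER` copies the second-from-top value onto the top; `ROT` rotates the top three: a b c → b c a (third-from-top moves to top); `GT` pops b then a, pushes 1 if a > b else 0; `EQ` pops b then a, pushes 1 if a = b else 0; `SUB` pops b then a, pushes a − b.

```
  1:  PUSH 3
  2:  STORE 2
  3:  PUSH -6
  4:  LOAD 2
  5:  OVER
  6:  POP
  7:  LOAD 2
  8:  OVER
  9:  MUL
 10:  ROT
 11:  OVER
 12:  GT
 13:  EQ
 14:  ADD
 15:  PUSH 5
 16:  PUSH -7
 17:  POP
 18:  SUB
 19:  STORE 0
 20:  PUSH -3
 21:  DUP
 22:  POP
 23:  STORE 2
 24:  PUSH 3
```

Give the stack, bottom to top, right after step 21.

[-3, -3]

PUSH 3  -> [3]
STORE 2 -> []
PUSH -6 -> [-6]
LOAD 2  -> [-6, 3]
OVER    -> [-6, 3, -6]
POP     -> [-6, 3]
LOAD 2  -> [-6, 3, 3]
OVER    -> [-6, 3, 3, 3]
MUL     -> [-6, 3, 9]
ROT     -> [3, 9, -6]
OVER    -> [3, 9, -6, 9]
GT      -> [3, 9, 0]
EQ      -> [3, 0]
ADD     -> [3]
PUSH 5  -> [3, 5]
PUSH -7 -> [3, 5, -7]
POP     -> [3, 5]
SUB     -> [-2]
STORE 0 -> []
PUSH -3 -> [-3]
DUP     -> [-3, -3]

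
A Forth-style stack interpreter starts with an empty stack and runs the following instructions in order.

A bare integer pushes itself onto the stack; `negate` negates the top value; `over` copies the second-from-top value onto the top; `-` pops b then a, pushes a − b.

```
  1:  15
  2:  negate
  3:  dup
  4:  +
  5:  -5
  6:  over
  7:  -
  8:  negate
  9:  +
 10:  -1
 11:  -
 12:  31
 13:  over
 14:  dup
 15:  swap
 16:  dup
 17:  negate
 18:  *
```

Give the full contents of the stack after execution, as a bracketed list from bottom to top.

15     → [15]
negate → [-15]
dup    → [-15, -15]
+      → [-30]
-5     → [-30, -5]
over   → [-30, -5, -30]
-      → [-30, 25]
negate → [-30, -25]
+      → [-55]
-1     → [-55, -1]
-      → [-54]
31     → [-54, 31]
over   → [-54, 31, -54]
dup    → [-54, 31, -54, -54]
swap   → [-54, 31, -54, -54]
dup    → [-54, 31, -54, -54, -54]
negate → [-54, 31, -54, -54, 54]
*      → [-54, 31, -54, -2916]

[-54, 31, -54, -2916]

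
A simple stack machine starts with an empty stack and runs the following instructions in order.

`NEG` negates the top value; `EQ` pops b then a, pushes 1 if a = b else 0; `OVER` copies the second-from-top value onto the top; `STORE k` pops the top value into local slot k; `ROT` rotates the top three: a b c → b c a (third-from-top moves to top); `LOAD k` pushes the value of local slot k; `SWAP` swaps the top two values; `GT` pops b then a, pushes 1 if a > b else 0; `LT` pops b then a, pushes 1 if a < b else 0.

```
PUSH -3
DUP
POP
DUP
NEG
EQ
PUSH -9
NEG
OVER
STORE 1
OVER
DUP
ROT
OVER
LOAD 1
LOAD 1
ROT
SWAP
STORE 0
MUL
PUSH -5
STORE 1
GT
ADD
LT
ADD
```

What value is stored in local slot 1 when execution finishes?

PUSH -3 -> [-3]
DUP     -> [-3, -3]
POP     -> [-3]
DUP     -> [-3, -3]
NEG     -> [-3, 3]
EQ      -> [0]
PUSH -9 -> [0, -9]
NEG     -> [0, 9]
OVER    -> [0, 9, 0]
STORE 1 -> [0, 9]
OVER    -> [0, 9, 0]
DUP     -> [0, 9, 0, 0]
ROT     -> [0, 0, 0, 9]
OVER    -> [0, 0, 0, 9, 0]
LOAD 1  -> [0, 0, 0, 9, 0, 0]
LOAD 1  -> [0, 0, 0, 9, 0, 0, 0]
ROT     -> [0, 0, 0, 9, 0, 0, 0]
SWAP    -> [0, 0, 0, 9, 0, 0, 0]
STORE 0 -> [0, 0, 0, 9, 0, 0]
MUL     -> [0, 0, 0, 9, 0]
PUSH -5 -> [0, 0, 0, 9, 0, -5]
STORE 1 -> [0, 0, 0, 9, 0]
GT      -> [0, 0, 0, 1]
ADD     -> [0, 0, 1]
LT      -> [0, 1]
ADD     -> [1]

-5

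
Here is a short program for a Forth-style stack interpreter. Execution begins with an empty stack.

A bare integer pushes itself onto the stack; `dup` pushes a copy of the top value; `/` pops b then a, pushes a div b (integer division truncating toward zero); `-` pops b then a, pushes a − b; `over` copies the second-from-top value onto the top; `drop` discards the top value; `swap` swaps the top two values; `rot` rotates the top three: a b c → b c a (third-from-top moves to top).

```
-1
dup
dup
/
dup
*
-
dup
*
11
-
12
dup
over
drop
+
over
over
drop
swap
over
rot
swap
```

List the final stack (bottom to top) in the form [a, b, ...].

-1    -1
dup   -1 -1
dup   -1 -1 -1
/     -1 1
dup   -1 1 1
*     -1 1
-     -2
dup   -2 -2
*     4
11    4 11
-     -7
12    -7 12
dup   -7 12 12
over  -7 12 12 12
drop  -7 12 12
+     -7 24
over  -7 24 -7
over  -7 24 -7 24
drop  -7 24 -7
swap  -7 -7 24
over  -7 -7 24 -7
rot   -7 24 -7 -7
swap  -7 24 -7 -7

[-7, 24, -7, -7]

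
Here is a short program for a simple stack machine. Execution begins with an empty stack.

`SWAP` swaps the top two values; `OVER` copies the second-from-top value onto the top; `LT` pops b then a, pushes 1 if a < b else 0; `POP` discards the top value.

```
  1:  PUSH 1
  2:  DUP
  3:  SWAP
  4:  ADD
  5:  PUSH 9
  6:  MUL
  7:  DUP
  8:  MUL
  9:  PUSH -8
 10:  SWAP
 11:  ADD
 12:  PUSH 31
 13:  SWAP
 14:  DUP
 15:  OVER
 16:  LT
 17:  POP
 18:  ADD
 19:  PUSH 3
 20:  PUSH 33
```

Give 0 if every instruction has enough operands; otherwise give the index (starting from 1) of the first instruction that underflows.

0

PUSH 1  → 1
DUP     → 1 1
SWAP    → 1 1
ADD     → 2
PUSH 9  → 2 9
MUL     → 18
DUP     → 18 18
MUL     → 324
PUSH -8 → 324 -8
SWAP    → -8 324
ADD     → 316
PUSH 31 → 316 31
SWAP    → 31 316
DUP     → 31 316 316
OVER    → 31 316 316 316
LT      → 31 316 0
POP     → 31 316
ADD     → 347
PUSH 3  → 347 3
PUSH 33 → 347 3 33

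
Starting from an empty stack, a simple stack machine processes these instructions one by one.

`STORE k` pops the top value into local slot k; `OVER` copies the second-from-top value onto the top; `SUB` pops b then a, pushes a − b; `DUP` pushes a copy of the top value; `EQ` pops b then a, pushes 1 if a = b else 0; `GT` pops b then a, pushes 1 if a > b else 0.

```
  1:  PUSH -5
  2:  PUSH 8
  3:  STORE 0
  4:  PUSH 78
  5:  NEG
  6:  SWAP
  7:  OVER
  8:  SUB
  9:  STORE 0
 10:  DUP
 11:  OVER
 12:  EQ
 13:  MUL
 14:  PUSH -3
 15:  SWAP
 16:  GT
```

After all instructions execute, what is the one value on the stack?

PUSH -5 : [-5]
PUSH 8  : [-5, 8]
STORE 0 : [-5]
PUSH 78 : [-5, 78]
NEG     : [-5, -78]
SWAP    : [-78, -5]
OVER    : [-78, -5, -78]
SUB     : [-78, 73]
STORE 0 : [-78]
DUP     : [-78, -78]
OVER    : [-78, -78, -78]
EQ      : [-78, 1]
MUL     : [-78]
PUSH -3 : [-78, -3]
SWAP    : [-3, -78]
GT      : [1]

1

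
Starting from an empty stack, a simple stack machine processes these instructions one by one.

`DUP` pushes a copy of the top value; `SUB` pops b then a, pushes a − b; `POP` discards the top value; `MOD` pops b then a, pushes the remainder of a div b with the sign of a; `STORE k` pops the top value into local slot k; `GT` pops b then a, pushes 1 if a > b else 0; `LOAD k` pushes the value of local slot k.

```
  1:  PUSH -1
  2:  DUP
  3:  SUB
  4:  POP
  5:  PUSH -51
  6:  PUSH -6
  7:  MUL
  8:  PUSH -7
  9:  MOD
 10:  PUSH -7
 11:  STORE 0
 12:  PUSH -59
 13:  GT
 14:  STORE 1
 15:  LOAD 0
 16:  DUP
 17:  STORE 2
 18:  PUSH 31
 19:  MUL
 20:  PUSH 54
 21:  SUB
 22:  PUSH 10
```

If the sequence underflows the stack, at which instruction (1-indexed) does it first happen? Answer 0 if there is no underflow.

PUSH -1  : [-1]
DUP      : [-1, -1]
SUB      : [0]
POP      : []
PUSH -51 : [-51]
PUSH -6  : [-51, -6]
MUL      : [306]
PUSH -7  : [306, -7]
MOD      : [5]
PUSH -7  : [5, -7]
STORE 0  : [5]
PUSH -59 : [5, -59]
GT       : [1]
STORE 1  : []
LOAD 0   : [-7]
DUP      : [-7, -7]
STORE 2  : [-7]
PUSH 31  : [-7, 31]
MUL      : [-217]
PUSH 54  : [-217, 54]
SUB      : [-271]
PUSH 10  : [-271, 10]

0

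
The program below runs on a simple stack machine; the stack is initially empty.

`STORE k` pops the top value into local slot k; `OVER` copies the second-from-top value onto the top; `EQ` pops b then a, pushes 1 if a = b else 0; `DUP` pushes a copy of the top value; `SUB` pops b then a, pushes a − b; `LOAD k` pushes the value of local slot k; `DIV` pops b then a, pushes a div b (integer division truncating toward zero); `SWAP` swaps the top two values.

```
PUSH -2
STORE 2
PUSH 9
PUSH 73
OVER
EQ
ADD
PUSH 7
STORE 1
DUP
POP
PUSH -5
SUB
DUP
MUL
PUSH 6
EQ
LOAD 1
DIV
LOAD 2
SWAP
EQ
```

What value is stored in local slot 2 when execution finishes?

-2

PUSH -2 : -2
STORE 2 : (empty)
PUSH 9  : 9
PUSH 73 : 9 73
OVER    : 9 73 9
EQ      : 9 0
ADD     : 9
PUSH 7  : 9 7
STORE 1 : 9
DUP     : 9 9
POP     : 9
PUSH -5 : 9 -5
SUB     : 14
DUP     : 14 14
MUL     : 196
PUSH 6  : 196 6
EQ      : 0
LOAD 1  : 0 7
DIV     : 0
LOAD 2  : 0 -2
SWAP    : -2 0
EQ      : 0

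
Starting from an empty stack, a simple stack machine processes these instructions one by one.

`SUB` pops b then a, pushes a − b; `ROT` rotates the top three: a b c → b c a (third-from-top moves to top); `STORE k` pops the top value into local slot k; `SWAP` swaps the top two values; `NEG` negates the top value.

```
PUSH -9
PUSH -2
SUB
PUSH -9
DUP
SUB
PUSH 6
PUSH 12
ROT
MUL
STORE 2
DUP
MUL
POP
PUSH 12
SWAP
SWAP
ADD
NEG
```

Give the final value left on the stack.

-5

PUSH -9 -> -9
PUSH -2 -> -9 -2
SUB     -> -7
PUSH -9 -> -7 -9
DUP     -> -7 -9 -9
SUB     -> -7 0
PUSH 6  -> -7 0 6
PUSH 12 -> -7 0 6 12
ROT     -> -7 6 12 0
MUL     -> -7 6 0
STORE 2 -> -7 6
DUP     -> -7 6 6
MUL     -> -7 36
POP     -> -7
PUSH 12 -> -7 12
SWAP    -> 12 -7
SWAP    -> -7 12
ADD     -> 5
NEG     -> -5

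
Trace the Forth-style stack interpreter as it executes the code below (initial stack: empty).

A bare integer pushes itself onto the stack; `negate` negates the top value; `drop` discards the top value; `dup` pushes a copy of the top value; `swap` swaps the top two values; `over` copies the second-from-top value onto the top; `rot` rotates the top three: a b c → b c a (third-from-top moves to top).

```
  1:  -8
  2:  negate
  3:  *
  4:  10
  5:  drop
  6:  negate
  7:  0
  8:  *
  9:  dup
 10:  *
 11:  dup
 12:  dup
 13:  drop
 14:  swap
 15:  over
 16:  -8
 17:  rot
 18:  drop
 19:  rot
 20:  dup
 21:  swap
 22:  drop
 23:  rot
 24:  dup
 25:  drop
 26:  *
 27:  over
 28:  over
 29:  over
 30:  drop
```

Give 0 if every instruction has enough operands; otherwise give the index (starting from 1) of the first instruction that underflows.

-8     : -8
negate : 8
*  — needs 2 operands, stack has 1 → underflow

3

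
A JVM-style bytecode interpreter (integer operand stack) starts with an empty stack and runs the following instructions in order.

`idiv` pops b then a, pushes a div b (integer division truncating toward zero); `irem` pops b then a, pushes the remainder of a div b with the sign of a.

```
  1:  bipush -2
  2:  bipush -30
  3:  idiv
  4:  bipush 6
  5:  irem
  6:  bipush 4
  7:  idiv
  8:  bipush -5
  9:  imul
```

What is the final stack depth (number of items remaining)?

1

bipush -2   -2
bipush -30  -2 -30
idiv        0
bipush 6    0 6
irem        0
bipush 4    0 4
idiv        0
bipush -5   0 -5
imul        0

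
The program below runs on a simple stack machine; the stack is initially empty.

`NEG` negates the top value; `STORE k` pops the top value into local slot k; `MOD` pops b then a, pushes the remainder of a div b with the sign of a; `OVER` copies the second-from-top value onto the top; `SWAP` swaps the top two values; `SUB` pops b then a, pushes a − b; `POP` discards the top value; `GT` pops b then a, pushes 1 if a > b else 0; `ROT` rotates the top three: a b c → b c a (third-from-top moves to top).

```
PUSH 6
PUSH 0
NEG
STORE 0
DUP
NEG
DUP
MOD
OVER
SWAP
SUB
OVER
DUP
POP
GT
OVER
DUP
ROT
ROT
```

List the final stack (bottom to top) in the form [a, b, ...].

[6, 6, 0, 6]

PUSH 6   [6]
PUSH 0   [6, 0]
NEG      [6, 0]
STORE 0  [6]
DUP      [6, 6]
NEG      [6, -6]
DUP      [6, -6, -6]
MOD      [6, 0]
OVER     [6, 0, 6]
SWAP     [6, 6, 0]
SUB      [6, 6]
OVER     [6, 6, 6]
DUP      [6, 6, 6, 6]
POP      [6, 6, 6]
GT       [6, 0]
OVER     [6, 0, 6]
DUP      [6, 0, 6, 6]
ROT      [6, 6, 6, 0]
ROT      [6, 6, 0, 6]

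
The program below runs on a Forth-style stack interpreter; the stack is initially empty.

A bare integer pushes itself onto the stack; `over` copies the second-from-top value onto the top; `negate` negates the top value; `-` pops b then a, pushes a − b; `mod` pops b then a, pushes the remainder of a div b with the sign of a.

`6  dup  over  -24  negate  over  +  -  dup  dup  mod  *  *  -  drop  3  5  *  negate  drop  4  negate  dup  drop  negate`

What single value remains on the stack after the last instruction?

4

6      : [6]
dup    : [6, 6]
over   : [6, 6, 6]
-24    : [6, 6, 6, -24]
negate : [6, 6, 6, 24]
over   : [6, 6, 6, 24, 6]
+      : [6, 6, 6, 30]
-      : [6, 6, -24]
dup    : [6, 6, -24, -24]
dup    : [6, 6, -24, -24, -24]
mod    : [6, 6, -24, 0]
*      : [6, 6, 0]
*      : [6, 0]
-      : [6]
drop   : []
3      : [3]
5      : [3, 5]
*      : [15]
negate : [-15]
drop   : []
4      : [4]
negate : [-4]
dup    : [-4, -4]
drop   : [-4]
negate : [4]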